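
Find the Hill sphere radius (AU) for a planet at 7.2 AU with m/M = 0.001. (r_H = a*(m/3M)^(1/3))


r_H = a * (m/3M)^(1/3) = 7.2 * (0.001/3)^(1/3) = 0.4992

0.4992 AU


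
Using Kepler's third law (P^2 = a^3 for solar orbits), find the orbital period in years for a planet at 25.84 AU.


P = a^(3/2) = 25.84^1.5 = 131.3526

131.3526 years


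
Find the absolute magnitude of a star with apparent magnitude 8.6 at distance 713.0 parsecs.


M = m - 5*log10(d) + 5 = 8.6 - 5*log10(713.0) + 5 = -0.6654

-0.6654


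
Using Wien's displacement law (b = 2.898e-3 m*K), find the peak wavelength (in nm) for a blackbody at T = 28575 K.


lam_max = b / T = 2.898e-3 / 28575 = 1.014e-07 m = 101.4173 nm

101.4173 nm


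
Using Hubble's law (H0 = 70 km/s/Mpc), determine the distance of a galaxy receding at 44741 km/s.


d = v / H0 = 44741 / 70 = 639.1571

639.1571 Mpc


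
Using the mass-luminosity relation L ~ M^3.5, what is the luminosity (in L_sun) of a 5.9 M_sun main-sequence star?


L/L_sun = (M/M_sun)^3.5 = 5.9^3.5 = 498.8639

498.8639 L_sun


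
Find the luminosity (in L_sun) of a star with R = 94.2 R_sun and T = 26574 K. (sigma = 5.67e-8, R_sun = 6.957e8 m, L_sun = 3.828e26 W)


R = 94.2 * 6.957e8 m = 6.553494e+10 m. L = 4*pi*R^2*sigma*T^4 = 4*pi*(6.553494e+10)^2 * 5.67e-8 * 26574^4 = 1.526041899e+33 W. L/L_sun = 1.526041899e+33 / 3.828e26 = 3.987e+06

3.987e+06 L_sun


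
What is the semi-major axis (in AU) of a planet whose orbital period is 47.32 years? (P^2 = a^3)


a = P^(2/3) = 47.32^(2/3) = 13.0827

13.0827 AU


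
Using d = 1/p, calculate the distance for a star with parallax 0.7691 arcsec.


d = 1/p = 1/0.7691 = 1.3002

1.3002 pc


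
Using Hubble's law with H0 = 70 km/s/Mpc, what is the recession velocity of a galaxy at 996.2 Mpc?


v = H0 * d = 70 * 996.2 = 69734.0

69734.0 km/s


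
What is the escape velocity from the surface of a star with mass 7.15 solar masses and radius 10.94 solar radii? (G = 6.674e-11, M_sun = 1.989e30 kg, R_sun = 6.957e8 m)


M = 7.15 * 1.989e30 kg = 1.422135e+31 kg; R = 10.94 * 6.957e8 m = 7.610958e+09 m. v_esc = sqrt(2GM/R) = sqrt(2 * 6.674e-11 * 1.422135e+31 / 7.610958e+09) = 499411.8566

499411.8566 m/s


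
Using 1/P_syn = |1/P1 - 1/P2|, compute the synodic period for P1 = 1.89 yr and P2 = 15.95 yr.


1/P_syn = |1/P1 - 1/P2| = |1/1.89 - 1/15.95| => P_syn = 2.1441

2.1441 years


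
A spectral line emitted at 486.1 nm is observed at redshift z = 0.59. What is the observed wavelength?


lam_obs = lam_emit * (1 + z) = 486.1 * (1 + 0.59) = 772.899

772.899 nm


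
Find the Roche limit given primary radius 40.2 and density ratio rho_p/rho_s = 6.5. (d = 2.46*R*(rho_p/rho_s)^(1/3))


d_Roche = 2.46 * 40.2 * 6.5^(1/3) = 184.5577

184.5577


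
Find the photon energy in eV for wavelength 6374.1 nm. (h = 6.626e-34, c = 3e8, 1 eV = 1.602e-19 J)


E = hc/lambda = 6.626e-34 * 3e8 / 6.374e-06 = 3.119e-20 J = 0.1947 eV

0.1947 eV


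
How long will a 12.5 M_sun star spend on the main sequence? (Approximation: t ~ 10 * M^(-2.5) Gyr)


t = 10 * M^(-2.5) = 10 * 12.5^(-2.5) = 0.0181

0.0181 Gyr


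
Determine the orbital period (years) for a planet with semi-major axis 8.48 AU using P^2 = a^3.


P = a^(3/2) = 8.48^1.5 = 24.6941

24.6941 years


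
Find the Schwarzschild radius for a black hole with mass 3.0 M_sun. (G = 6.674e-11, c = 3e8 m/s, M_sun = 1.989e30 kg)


M = 3.0 * 1.989e30 kg = 5.967e+30 kg. rs = 2GM/c^2 = 2 * 6.674e-11 * 5.967e+30 / (3e8)^2 = 8849.724

8849.724 m


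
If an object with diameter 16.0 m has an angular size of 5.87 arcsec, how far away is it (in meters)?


D = size / theta_rad, theta_rad = 5.87 * pi/(180*3600) = 2.846e-05, D = 562220.937

562220.937 m


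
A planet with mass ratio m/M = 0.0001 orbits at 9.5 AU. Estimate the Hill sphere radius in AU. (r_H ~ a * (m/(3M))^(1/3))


r_H = a * (m/3M)^(1/3) = 9.5 * (0.0001/3)^(1/3) = 0.3057

0.3057 AU


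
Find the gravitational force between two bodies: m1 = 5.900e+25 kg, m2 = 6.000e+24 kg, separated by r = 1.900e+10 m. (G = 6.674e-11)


F = G*m1*m2/r^2 = 6.674e-11 * 5.900e+25 * 6.000e+24 / (1.900e+10)^2 = 6.674e-11 * 3.540e+50 / 3.610e+20 = 6.545e+19

6.545e+19 N


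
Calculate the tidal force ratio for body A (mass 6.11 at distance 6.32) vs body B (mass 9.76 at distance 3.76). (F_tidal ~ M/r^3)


Ratio = (M1/r1^3) / (M2/r2^3) = (6.11/6.32^3) / (9.76/3.76^3) = 0.1318

0.1318


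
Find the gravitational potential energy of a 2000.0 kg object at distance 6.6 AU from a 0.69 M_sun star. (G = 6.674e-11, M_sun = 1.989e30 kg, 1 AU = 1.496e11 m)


M = 0.69 * 1.989e30 kg = 1.37241e+30 kg; r = 6.6 AU * 1.496e11 m/AU = 9.8736e+11 m. U = -GM*m/r = -(6.674e-11 * 1.37241e+30 * 2000.0) / 9.8736e+11 = -1.855e+11

-1.855e+11 J


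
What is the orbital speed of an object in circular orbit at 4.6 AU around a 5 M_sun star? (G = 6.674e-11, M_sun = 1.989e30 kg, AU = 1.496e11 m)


v = sqrt(GM/r) = sqrt(6.674e-11 * 9.945e+30 / 6.882e+11) = 31056.3764

31056.3764 m/s


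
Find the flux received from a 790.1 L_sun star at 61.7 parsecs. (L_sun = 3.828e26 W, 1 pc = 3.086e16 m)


F = L / (4*pi*d^2) = 3.025e+29 / (4*pi*(1.904e+18)^2) = 6.639e-09

6.639e-09 W/m^2


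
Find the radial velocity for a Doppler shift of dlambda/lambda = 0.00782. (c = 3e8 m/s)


v = (dlambda/lambda) * c = 0.00782 * 3e8 = 2.346e+06

2.346e+06 m/s


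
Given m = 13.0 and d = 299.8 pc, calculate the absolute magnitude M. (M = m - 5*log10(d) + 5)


M = m - 5*log10(d) + 5 = 13.0 - 5*log10(299.8) + 5 = 5.6158

5.6158


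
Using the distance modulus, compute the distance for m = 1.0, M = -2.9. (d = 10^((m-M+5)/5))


d = 10^((m - M + 5)/5) = 10^((1.0 - -2.9 + 5)/5) = 60.256

60.256 pc


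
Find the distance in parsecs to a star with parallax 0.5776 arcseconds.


d = 1/p = 1/0.5776 = 1.7313

1.7313 pc


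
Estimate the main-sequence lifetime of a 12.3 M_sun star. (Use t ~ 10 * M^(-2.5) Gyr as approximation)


t = 10 * M^(-2.5) = 10 * 12.3^(-2.5) = 0.0188

0.0188 Gyr


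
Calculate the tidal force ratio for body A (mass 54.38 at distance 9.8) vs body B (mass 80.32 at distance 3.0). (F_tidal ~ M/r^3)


Ratio = (M1/r1^3) / (M2/r2^3) = (54.38/9.8^3) / (80.32/3.0^3) = 0.0194

0.0194


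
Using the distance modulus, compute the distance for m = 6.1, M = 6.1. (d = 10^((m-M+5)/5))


d = 10^((m - M + 5)/5) = 10^((6.1 - 6.1 + 5)/5) = 10.0

10.0 pc


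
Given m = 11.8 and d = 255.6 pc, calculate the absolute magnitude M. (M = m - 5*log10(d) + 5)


M = m - 5*log10(d) + 5 = 11.8 - 5*log10(255.6) + 5 = 4.7622

4.7622


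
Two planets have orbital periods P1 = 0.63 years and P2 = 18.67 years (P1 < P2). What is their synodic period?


1/P_syn = |1/P1 - 1/P2| = |1/0.63 - 1/18.67| => P_syn = 0.652

0.652 years


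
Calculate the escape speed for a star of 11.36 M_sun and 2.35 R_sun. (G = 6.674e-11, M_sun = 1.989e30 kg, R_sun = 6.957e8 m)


M = 11.36 * 1.989e30 kg = 2.259504e+31 kg; R = 2.35 * 6.957e8 m = 1.634895e+09 m. v_esc = sqrt(2GM/R) = sqrt(2 * 6.674e-11 * 2.259504e+31 / 1.634895e+09) = 1.358e+06

1.358e+06 m/s


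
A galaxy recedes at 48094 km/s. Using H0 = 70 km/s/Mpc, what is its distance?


d = v / H0 = 48094 / 70 = 687.0571

687.0571 Mpc


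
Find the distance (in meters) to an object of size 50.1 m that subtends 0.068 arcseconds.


D = size / theta_rad, theta_rad = 0.068 * pi/(180*3600) = 3.297e-07, D = 1.520e+08

1.520e+08 m


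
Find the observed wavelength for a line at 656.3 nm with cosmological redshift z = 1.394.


lam_obs = lam_emit * (1 + z) = 656.3 * (1 + 1.394) = 1571.1822

1571.1822 nm


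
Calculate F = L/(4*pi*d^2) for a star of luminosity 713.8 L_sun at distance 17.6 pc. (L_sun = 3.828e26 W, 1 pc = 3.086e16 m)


F = L / (4*pi*d^2) = 2.732e+29 / (4*pi*(5.431e+17)^2) = 7.371e-08

7.371e-08 W/m^2


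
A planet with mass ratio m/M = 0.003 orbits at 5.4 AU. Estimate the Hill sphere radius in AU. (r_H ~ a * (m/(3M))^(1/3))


r_H = a * (m/3M)^(1/3) = 5.4 * (0.003/3)^(1/3) = 0.54

0.54 AU


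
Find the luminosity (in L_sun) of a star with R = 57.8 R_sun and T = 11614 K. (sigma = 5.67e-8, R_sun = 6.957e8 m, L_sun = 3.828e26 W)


R = 57.8 * 6.957e8 m = 4.021146e+10 m. L = 4*pi*R^2*sigma*T^4 = 4*pi*(4.021146e+10)^2 * 5.67e-8 * 11614^4 = 2.096138107e+31 W. L/L_sun = 2.096138107e+31 / 3.828e26 = 54758.0488

54758.0488 L_sun


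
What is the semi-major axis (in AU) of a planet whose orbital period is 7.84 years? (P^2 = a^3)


a = P^(2/3) = 7.84^(2/3) = 3.9465

3.9465 AU


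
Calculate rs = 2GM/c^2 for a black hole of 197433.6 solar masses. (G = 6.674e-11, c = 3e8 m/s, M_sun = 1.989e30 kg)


M = 197433.6 * 1.989e30 kg = 3.926954304e+35 kg. rs = 2GM/c^2 = 2 * 6.674e-11 * 3.926954304e+35 / (3e8)^2 = 5.824e+08

5.824e+08 m


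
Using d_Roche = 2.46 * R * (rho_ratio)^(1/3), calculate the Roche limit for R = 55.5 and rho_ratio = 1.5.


d_Roche = 2.46 * 55.5 * 1.5^(1/3) = 156.2878

156.2878


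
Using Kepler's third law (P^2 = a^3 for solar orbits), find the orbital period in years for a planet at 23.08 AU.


P = a^(3/2) = 23.08^1.5 = 110.8801

110.8801 years


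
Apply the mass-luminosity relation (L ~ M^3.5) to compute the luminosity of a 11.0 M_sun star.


L/L_sun = (M/M_sun)^3.5 = 11.0^3.5 = 4414.4276

4414.4276 L_sun


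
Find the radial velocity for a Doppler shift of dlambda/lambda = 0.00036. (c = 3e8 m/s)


v = (dlambda/lambda) * c = 0.00036 * 3e8 = 108000.0

108000.0 m/s


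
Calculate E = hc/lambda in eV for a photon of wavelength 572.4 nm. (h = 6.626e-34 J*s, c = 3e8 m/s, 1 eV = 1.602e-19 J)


E = hc/lambda = 6.626e-34 * 3e8 / 5.724e-07 = 3.473e-19 J = 2.1678 eV

2.1678 eV


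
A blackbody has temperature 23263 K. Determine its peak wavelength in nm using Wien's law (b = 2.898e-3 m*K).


lam_max = b / T = 2.898e-3 / 23263 = 1.246e-07 m = 124.5755 nm

124.5755 nm


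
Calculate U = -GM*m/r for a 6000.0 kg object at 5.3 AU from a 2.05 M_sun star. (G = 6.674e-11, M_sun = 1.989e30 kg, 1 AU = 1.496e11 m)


M = 2.05 * 1.989e30 kg = 4.07745e+30 kg; r = 5.3 AU * 1.496e11 m/AU = 7.9288e+11 m. U = -GM*m/r = -(6.674e-11 * 4.07745e+30 * 6000.0) / 7.9288e+11 = -2.059e+12

-2.059e+12 J


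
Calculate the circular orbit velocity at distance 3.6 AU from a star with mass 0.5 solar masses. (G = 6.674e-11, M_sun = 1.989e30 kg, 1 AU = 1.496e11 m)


v = sqrt(GM/r) = sqrt(6.674e-11 * 9.945e+29 / 5.386e+11) = 11101.4178

11101.4178 m/s


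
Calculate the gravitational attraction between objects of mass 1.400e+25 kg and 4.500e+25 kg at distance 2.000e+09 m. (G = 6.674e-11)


F = G*m1*m2/r^2 = 6.674e-11 * 1.400e+25 * 4.500e+25 / (2.000e+09)^2 = 6.674e-11 * 6.300e+50 / 4.000e+18 = 1.051e+22

1.051e+22 N


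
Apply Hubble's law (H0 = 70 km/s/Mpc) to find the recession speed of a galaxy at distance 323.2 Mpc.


v = H0 * d = 70 * 323.2 = 22624.0

22624.0 km/s


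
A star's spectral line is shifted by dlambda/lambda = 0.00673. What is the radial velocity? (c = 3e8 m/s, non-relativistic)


v = (dlambda/lambda) * c = 0.00673 * 3e8 = 2.019e+06

2.019e+06 m/s


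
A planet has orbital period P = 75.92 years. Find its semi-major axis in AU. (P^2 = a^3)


a = P^(2/3) = 75.92^(2/3) = 17.9296

17.9296 AU


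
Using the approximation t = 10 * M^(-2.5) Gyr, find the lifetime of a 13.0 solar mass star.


t = 10 * M^(-2.5) = 10 * 13.0^(-2.5) = 0.0164

0.0164 Gyr


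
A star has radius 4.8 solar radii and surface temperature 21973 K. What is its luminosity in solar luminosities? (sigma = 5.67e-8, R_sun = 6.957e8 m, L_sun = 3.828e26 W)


R = 4.8 * 6.957e8 m = 3.33936e+09 m. L = 4*pi*R^2*sigma*T^4 = 4*pi*(3.33936e+09)^2 * 5.67e-8 * 21973^4 = 1.852152863e+30 W. L/L_sun = 1.852152863e+30 / 3.828e26 = 4838.4349

4838.4349 L_sun


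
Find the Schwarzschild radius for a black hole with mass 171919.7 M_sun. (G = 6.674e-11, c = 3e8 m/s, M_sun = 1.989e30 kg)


M = 171919.7 * 1.989e30 kg = 3.419482833e+35 kg. rs = 2GM/c^2 = 2 * 6.674e-11 * 3.419482833e+35 / (3e8)^2 = 5.071e+08

5.071e+08 m


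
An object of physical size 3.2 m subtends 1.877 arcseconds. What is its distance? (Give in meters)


D = size / theta_rad, theta_rad = 1.877 * pi/(180*3600) = 9.100e-06, D = 351650.1758

351650.1758 m


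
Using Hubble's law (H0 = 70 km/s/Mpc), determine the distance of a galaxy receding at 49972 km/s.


d = v / H0 = 49972 / 70 = 713.8857

713.8857 Mpc


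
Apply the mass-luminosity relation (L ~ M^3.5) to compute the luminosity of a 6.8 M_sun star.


L/L_sun = (M/M_sun)^3.5 = 6.8^3.5 = 819.9383

819.9383 L_sun


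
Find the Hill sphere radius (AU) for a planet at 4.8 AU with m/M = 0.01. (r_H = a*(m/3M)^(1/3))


r_H = a * (m/3M)^(1/3) = 4.8 * (0.01/3)^(1/3) = 0.717

0.717 AU


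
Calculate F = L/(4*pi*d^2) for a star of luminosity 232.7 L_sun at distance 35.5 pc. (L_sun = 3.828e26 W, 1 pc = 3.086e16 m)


F = L / (4*pi*d^2) = 8.908e+28 / (4*pi*(1.096e+18)^2) = 5.906e-09

5.906e-09 W/m^2


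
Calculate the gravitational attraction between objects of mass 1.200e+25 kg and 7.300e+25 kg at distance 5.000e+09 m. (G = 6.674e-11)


F = G*m1*m2/r^2 = 6.674e-11 * 1.200e+25 * 7.300e+25 / (5.000e+09)^2 = 6.674e-11 * 8.760e+50 / 2.500e+19 = 2.339e+21

2.339e+21 N


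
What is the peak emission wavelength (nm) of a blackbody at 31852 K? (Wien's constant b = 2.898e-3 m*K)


lam_max = b / T = 2.898e-3 / 31852 = 9.098e-08 m = 90.9833 nm

90.9833 nm


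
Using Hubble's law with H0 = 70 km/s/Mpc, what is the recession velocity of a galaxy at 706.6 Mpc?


v = H0 * d = 70 * 706.6 = 49462.0

49462.0 km/s


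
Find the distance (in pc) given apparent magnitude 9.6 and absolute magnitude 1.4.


d = 10^((m - M + 5)/5) = 10^((9.6 - 1.4 + 5)/5) = 436.5158

436.5158 pc


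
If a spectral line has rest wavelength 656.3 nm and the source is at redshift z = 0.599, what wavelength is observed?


lam_obs = lam_emit * (1 + z) = 656.3 * (1 + 0.599) = 1049.4237

1049.4237 nm


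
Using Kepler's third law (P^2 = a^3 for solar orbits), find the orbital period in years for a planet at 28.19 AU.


P = a^(3/2) = 28.19^1.5 = 149.6727

149.6727 years


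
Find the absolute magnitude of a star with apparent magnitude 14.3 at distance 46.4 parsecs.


M = m - 5*log10(d) + 5 = 14.3 - 5*log10(46.4) + 5 = 10.9674

10.9674


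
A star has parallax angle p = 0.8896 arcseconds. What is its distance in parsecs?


d = 1/p = 1/0.8896 = 1.1241

1.1241 pc


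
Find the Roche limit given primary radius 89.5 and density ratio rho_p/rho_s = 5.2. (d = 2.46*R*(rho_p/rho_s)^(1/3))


d_Roche = 2.46 * 89.5 * 5.2^(1/3) = 381.4397

381.4397


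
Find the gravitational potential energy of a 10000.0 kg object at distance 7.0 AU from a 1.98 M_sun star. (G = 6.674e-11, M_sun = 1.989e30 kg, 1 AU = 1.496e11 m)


M = 1.98 * 1.989e30 kg = 3.93822e+30 kg; r = 7.0 AU * 1.496e11 m/AU = 1.0472e+12 m. U = -GM*m/r = -(6.674e-11 * 3.93822e+30 * 10000.0) / 1.0472e+12 = -2.510e+12

-2.510e+12 J


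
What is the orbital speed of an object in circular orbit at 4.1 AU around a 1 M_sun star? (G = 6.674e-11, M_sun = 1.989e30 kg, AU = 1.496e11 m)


v = sqrt(GM/r) = sqrt(6.674e-11 * 1.989e+30 / 6.134e+11) = 14711.3581

14711.3581 m/s


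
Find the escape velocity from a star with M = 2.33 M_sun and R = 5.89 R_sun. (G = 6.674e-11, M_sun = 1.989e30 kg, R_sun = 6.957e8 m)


M = 2.33 * 1.989e30 kg = 4.63437e+30 kg; R = 5.89 * 6.957e8 m = 4.097673e+09 m. v_esc = sqrt(2GM/R) = sqrt(2 * 6.674e-11 * 4.63437e+30 / 4.097673e+09) = 388539.1645

388539.1645 m/s


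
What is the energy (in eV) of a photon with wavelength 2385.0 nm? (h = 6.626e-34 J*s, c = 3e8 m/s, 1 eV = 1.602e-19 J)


E = hc/lambda = 6.626e-34 * 3e8 / 2.385e-06 = 8.335e-20 J = 0.5203 eV

0.5203 eV


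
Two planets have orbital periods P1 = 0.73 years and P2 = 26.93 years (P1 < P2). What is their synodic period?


1/P_syn = |1/P1 - 1/P2| = |1/0.73 - 1/26.93| => P_syn = 0.7503

0.7503 years


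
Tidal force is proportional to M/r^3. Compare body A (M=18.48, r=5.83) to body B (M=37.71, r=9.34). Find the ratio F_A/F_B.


Ratio = (M1/r1^3) / (M2/r2^3) = (18.48/5.83^3) / (37.71/9.34^3) = 2.015

2.015


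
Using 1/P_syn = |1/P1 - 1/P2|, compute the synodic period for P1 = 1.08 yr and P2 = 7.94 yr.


1/P_syn = |1/P1 - 1/P2| = |1/1.08 - 1/7.94| => P_syn = 1.25

1.25 years


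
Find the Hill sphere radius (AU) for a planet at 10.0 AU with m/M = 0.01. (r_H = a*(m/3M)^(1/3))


r_H = a * (m/3M)^(1/3) = 10.0 * (0.01/3)^(1/3) = 1.4938

1.4938 AU


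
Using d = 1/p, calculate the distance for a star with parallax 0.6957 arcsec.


d = 1/p = 1/0.6957 = 1.4374

1.4374 pc


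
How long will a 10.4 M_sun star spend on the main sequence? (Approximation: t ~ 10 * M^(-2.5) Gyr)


t = 10 * M^(-2.5) = 10 * 10.4^(-2.5) = 0.0287

0.0287 Gyr


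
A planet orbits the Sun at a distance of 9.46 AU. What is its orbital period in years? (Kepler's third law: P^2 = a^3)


P = a^(3/2) = 9.46^1.5 = 29.0962

29.0962 years


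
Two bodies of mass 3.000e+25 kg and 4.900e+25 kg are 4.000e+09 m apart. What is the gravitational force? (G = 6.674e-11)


F = G*m1*m2/r^2 = 6.674e-11 * 3.000e+25 * 4.900e+25 / (4.000e+09)^2 = 6.674e-11 * 1.470e+51 / 1.600e+19 = 6.132e+21

6.132e+21 N


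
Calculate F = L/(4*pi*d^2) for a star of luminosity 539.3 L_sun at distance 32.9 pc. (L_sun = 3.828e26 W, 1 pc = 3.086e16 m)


F = L / (4*pi*d^2) = 2.064e+29 / (4*pi*(1.015e+18)^2) = 1.594e-08

1.594e-08 W/m^2


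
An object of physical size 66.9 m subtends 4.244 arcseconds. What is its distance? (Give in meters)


D = size / theta_rad, theta_rad = 4.244 * pi/(180*3600) = 2.058e-05, D = 3.251e+06

3.251e+06 m


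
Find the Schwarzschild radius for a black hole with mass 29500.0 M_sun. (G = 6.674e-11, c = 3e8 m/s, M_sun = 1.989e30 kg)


M = 29500.0 * 1.989e30 kg = 5.86755e+34 kg. rs = 2GM/c^2 = 2 * 6.674e-11 * 5.86755e+34 / (3e8)^2 = 8.702e+07

8.702e+07 m


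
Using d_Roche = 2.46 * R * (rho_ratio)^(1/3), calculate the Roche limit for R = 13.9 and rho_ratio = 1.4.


d_Roche = 2.46 * 13.9 * 1.4^(1/3) = 38.2524

38.2524


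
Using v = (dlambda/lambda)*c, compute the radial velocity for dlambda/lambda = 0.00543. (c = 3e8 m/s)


v = (dlambda/lambda) * c = 0.00543 * 3e8 = 1.629e+06

1.629e+06 m/s


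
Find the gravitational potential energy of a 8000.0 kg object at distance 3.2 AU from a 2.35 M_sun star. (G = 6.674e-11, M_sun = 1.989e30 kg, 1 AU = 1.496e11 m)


M = 2.35 * 1.989e30 kg = 4.67415e+30 kg; r = 3.2 AU * 1.496e11 m/AU = 4.7872e+11 m. U = -GM*m/r = -(6.674e-11 * 4.67415e+30 * 8000.0) / 4.7872e+11 = -5.213e+12

-5.213e+12 J


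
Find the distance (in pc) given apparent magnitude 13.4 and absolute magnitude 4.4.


d = 10^((m - M + 5)/5) = 10^((13.4 - 4.4 + 5)/5) = 630.9573

630.9573 pc


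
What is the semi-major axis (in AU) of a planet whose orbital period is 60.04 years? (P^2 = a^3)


a = P^(2/3) = 60.04^(2/3) = 15.333

15.333 AU


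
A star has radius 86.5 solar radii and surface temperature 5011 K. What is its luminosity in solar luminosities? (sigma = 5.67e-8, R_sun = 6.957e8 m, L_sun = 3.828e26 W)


R = 86.5 * 6.957e8 m = 6.017805e+10 m. L = 4*pi*R^2*sigma*T^4 = 4*pi*(6.017805e+10)^2 * 5.67e-8 * 5011^4 = 1.626922088e+30 W. L/L_sun = 1.626922088e+30 / 3.828e26 = 4250.0577

4250.0577 L_sun


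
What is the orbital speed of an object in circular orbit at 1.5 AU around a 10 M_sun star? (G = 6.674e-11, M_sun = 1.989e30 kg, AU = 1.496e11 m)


v = sqrt(GM/r) = sqrt(6.674e-11 * 1.989e+31 / 2.244e+11) = 76912.8787

76912.8787 m/s


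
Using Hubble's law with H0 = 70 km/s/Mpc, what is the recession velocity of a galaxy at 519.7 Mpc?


v = H0 * d = 70 * 519.7 = 36379.0

36379.0 km/s


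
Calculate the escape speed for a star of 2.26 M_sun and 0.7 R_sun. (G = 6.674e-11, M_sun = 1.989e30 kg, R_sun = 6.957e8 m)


M = 2.26 * 1.989e30 kg = 4.49514e+30 kg; R = 0.7 * 6.957e8 m = 4.8699e+08 m. v_esc = sqrt(2GM/R) = sqrt(2 * 6.674e-11 * 4.49514e+30 / 4.8699e+08) = 1.110e+06

1.110e+06 m/s


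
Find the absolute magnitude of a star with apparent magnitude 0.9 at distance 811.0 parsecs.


M = m - 5*log10(d) + 5 = 0.9 - 5*log10(811.0) + 5 = -8.6451

-8.6451


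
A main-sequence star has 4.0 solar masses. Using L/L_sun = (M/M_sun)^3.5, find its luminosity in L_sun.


L/L_sun = (M/M_sun)^3.5 = 4.0^3.5 = 128.0

128.0 L_sun


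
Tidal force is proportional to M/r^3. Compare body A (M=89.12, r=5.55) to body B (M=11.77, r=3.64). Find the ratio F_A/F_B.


Ratio = (M1/r1^3) / (M2/r2^3) = (89.12/5.55^3) / (11.77/3.64^3) = 2.1361

2.1361


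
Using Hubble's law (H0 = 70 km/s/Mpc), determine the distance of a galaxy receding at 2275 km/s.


d = v / H0 = 2275 / 70 = 32.5

32.5 Mpc


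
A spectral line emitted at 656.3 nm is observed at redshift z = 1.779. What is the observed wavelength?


lam_obs = lam_emit * (1 + z) = 656.3 * (1 + 1.779) = 1823.8577

1823.8577 nm


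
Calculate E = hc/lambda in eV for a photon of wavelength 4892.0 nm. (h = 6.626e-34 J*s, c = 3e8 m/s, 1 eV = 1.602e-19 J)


E = hc/lambda = 6.626e-34 * 3e8 / 4.892e-06 = 4.063e-20 J = 0.2536 eV

0.2536 eV


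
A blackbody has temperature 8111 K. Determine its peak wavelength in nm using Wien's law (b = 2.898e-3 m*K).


lam_max = b / T = 2.898e-3 / 8111 = 3.573e-07 m = 357.2926 nm

357.2926 nm


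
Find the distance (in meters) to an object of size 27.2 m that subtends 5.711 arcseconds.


D = size / theta_rad, theta_rad = 5.711 * pi/(180*3600) = 2.769e-05, D = 982385.3493

982385.3493 m


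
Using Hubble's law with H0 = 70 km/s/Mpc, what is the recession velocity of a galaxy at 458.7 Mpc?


v = H0 * d = 70 * 458.7 = 32109.0

32109.0 km/s


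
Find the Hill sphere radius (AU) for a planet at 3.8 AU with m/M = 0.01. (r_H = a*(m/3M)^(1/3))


r_H = a * (m/3M)^(1/3) = 3.8 * (0.01/3)^(1/3) = 0.5676

0.5676 AU


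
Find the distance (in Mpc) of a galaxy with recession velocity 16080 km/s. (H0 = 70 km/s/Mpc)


d = v / H0 = 16080 / 70 = 229.7143

229.7143 Mpc


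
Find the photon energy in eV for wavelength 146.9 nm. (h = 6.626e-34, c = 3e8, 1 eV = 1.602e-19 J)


E = hc/lambda = 6.626e-34 * 3e8 / 1.469e-07 = 1.353e-18 J = 8.4467 eV

8.4467 eV


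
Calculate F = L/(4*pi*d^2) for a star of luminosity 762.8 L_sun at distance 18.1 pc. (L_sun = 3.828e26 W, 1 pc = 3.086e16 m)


F = L / (4*pi*d^2) = 2.920e+29 / (4*pi*(5.586e+17)^2) = 7.448e-08

7.448e-08 W/m^2


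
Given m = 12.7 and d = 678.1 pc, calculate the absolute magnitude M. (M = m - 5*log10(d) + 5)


M = m - 5*log10(d) + 5 = 12.7 - 5*log10(678.1) + 5 = 3.5435

3.5435


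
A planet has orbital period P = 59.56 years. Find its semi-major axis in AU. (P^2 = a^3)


a = P^(2/3) = 59.56^(2/3) = 15.2512

15.2512 AU


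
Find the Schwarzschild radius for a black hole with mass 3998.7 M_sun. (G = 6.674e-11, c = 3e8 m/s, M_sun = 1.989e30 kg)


M = 3998.7 * 1.989e30 kg = 7.9534143e+33 kg. rs = 2GM/c^2 = 2 * 6.674e-11 * 7.9534143e+33 / (3e8)^2 = 1.180e+07

1.180e+07 m


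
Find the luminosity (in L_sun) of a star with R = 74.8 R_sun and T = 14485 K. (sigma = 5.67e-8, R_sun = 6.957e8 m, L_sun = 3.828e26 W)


R = 74.8 * 6.957e8 m = 5.203836e+10 m. L = 4*pi*R^2*sigma*T^4 = 4*pi*(5.203836e+10)^2 * 5.67e-8 * 14485^4 = 8.494036512e+31 W. L/L_sun = 8.494036512e+31 / 3.828e26 = 221892.2809

221892.2809 L_sun


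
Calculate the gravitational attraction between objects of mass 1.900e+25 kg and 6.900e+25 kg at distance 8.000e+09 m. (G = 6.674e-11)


F = G*m1*m2/r^2 = 6.674e-11 * 1.900e+25 * 6.900e+25 / (8.000e+09)^2 = 6.674e-11 * 1.311e+51 / 6.400e+19 = 1.367e+21

1.367e+21 N


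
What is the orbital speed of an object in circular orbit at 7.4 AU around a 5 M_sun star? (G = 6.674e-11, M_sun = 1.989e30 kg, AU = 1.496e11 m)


v = sqrt(GM/r) = sqrt(6.674e-11 * 9.945e+30 / 1.107e+12) = 24485.7741

24485.7741 m/s


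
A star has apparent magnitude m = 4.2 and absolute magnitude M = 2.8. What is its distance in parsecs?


d = 10^((m - M + 5)/5) = 10^((4.2 - 2.8 + 5)/5) = 19.0546

19.0546 pc


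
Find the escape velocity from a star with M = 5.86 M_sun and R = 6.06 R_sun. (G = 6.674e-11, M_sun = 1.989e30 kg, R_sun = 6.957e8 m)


M = 5.86 * 1.989e30 kg = 1.165554e+31 kg; R = 6.06 * 6.957e8 m = 4.215942e+09 m. v_esc = sqrt(2GM/R) = sqrt(2 * 6.674e-11 * 1.165554e+31 / 4.215942e+09) = 607473.0069

607473.0069 m/s


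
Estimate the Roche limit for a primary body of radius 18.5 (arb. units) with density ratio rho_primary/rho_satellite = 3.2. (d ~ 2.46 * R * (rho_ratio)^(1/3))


d_Roche = 2.46 * 18.5 * 3.2^(1/3) = 67.0641

67.0641


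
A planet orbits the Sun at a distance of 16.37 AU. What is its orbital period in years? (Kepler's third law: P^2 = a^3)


P = a^(3/2) = 16.37^1.5 = 66.2328

66.2328 years


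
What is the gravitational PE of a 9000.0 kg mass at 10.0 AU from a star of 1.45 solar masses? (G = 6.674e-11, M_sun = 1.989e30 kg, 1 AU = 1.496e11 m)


M = 1.45 * 1.989e30 kg = 2.88405e+30 kg; r = 10.0 AU * 1.496e11 m/AU = 1.496e+12 m. U = -GM*m/r = -(6.674e-11 * 2.88405e+30 * 9000.0) / 1.496e+12 = -1.158e+12

-1.158e+12 J


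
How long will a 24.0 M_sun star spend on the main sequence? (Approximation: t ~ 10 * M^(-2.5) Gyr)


t = 10 * M^(-2.5) = 10 * 24.0^(-2.5) = 0.0035

0.0035 Gyr


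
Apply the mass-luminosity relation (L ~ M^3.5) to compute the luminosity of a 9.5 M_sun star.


L/L_sun = (M/M_sun)^3.5 = 9.5^3.5 = 2642.6072

2642.6072 L_sun


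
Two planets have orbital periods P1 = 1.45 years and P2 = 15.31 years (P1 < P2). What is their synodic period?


1/P_syn = |1/P1 - 1/P2| = |1/1.45 - 1/15.31| => P_syn = 1.6017

1.6017 years


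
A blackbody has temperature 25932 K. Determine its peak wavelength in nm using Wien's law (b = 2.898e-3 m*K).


lam_max = b / T = 2.898e-3 / 25932 = 1.118e-07 m = 111.7538 nm

111.7538 nm


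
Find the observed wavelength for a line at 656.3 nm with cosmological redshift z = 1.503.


lam_obs = lam_emit * (1 + z) = 656.3 * (1 + 1.503) = 1642.7189

1642.7189 nm


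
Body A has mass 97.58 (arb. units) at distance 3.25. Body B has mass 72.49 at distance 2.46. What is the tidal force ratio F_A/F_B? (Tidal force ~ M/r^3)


Ratio = (M1/r1^3) / (M2/r2^3) = (97.58/3.25^3) / (72.49/2.46^3) = 0.5838

0.5838


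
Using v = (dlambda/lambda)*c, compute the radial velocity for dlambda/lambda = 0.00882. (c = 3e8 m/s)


v = (dlambda/lambda) * c = 0.00882 * 3e8 = 2.646e+06

2.646e+06 m/s


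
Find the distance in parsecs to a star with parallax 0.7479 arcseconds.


d = 1/p = 1/0.7479 = 1.3371

1.3371 pc


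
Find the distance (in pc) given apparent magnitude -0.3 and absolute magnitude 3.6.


d = 10^((m - M + 5)/5) = 10^((-0.3 - 3.6 + 5)/5) = 1.6596

1.6596 pc


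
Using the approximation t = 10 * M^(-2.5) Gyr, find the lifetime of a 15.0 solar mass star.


t = 10 * M^(-2.5) = 10 * 15.0^(-2.5) = 0.0115

0.0115 Gyr


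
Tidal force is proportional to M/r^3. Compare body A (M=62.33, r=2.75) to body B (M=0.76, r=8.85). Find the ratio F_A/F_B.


Ratio = (M1/r1^3) / (M2/r2^3) = (62.33/2.75^3) / (0.76/8.85^3) = 2733.476

2733.476


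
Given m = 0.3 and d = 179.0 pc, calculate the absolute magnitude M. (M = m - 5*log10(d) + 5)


M = m - 5*log10(d) + 5 = 0.3 - 5*log10(179.0) + 5 = -5.9643

-5.9643


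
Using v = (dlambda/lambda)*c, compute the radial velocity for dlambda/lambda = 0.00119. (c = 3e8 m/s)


v = (dlambda/lambda) * c = 0.00119 * 3e8 = 357000.0

357000.0 m/s


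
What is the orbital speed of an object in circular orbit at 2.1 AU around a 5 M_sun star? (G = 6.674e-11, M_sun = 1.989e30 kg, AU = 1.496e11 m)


v = sqrt(GM/r) = sqrt(6.674e-11 * 9.945e+30 / 3.142e+11) = 45964.2365

45964.2365 m/s


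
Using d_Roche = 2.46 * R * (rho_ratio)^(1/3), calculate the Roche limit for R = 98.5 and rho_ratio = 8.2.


d_Roche = 2.46 * 98.5 * 8.2^(1/3) = 488.6253

488.6253


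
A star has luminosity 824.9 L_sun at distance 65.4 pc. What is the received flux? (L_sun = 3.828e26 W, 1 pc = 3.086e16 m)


F = L / (4*pi*d^2) = 3.158e+29 / (4*pi*(2.018e+18)^2) = 6.169e-09

6.169e-09 W/m^2


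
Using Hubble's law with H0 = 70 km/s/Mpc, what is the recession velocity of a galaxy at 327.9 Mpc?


v = H0 * d = 70 * 327.9 = 22953.0

22953.0 km/s


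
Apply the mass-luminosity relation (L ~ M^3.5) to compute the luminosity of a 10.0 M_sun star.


L/L_sun = (M/M_sun)^3.5 = 10.0^3.5 = 3162.2777

3162.2777 L_sun


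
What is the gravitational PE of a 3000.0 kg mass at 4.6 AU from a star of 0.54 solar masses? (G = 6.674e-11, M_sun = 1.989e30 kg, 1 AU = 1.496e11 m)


M = 0.54 * 1.989e30 kg = 1.07406e+30 kg; r = 4.6 AU * 1.496e11 m/AU = 6.8816e+11 m. U = -GM*m/r = -(6.674e-11 * 1.07406e+30 * 3000.0) / 6.8816e+11 = -3.125e+11

-3.125e+11 J


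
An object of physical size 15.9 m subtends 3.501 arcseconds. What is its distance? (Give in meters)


D = size / theta_rad, theta_rad = 3.501 * pi/(180*3600) = 1.697e-05, D = 936763.9016

936763.9016 m


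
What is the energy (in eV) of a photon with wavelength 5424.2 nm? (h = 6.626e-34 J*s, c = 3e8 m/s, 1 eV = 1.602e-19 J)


E = hc/lambda = 6.626e-34 * 3e8 / 5.424e-06 = 3.665e-20 J = 0.2288 eV

0.2288 eV


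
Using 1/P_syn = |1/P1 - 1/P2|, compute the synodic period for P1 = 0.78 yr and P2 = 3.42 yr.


1/P_syn = |1/P1 - 1/P2| = |1/0.78 - 1/3.42| => P_syn = 1.0105

1.0105 years


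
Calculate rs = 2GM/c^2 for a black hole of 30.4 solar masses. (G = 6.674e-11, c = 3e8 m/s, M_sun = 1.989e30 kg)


M = 30.4 * 1.989e30 kg = 6.04656e+31 kg. rs = 2GM/c^2 = 2 * 6.674e-11 * 6.04656e+31 / (3e8)^2 = 89677.2032

89677.2032 m


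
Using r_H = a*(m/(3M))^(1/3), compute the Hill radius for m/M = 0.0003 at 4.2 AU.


r_H = a * (m/3M)^(1/3) = 4.2 * (0.0003/3)^(1/3) = 0.1949

0.1949 AU


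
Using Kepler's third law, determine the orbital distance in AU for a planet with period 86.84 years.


a = P^(2/3) = 86.84^(2/3) = 19.6101

19.6101 AU


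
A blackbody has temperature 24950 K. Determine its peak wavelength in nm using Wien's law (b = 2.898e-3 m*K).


lam_max = b / T = 2.898e-3 / 24950 = 1.162e-07 m = 116.1523 nm

116.1523 nm


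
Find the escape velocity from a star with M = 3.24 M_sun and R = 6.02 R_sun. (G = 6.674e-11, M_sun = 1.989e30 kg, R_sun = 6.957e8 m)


M = 3.24 * 1.989e30 kg = 6.44436e+30 kg; R = 6.02 * 6.957e8 m = 4.188114e+09 m. v_esc = sqrt(2GM/R) = sqrt(2 * 6.674e-11 * 6.44436e+30 / 4.188114e+09) = 453198.797

453198.797 m/s


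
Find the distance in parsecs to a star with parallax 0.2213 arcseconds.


d = 1/p = 1/0.2213 = 4.5188

4.5188 pc


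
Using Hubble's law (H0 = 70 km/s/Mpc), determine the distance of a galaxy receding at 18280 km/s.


d = v / H0 = 18280 / 70 = 261.1429

261.1429 Mpc


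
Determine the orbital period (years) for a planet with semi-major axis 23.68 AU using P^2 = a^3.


P = a^(3/2) = 23.68^1.5 = 115.2319

115.2319 years


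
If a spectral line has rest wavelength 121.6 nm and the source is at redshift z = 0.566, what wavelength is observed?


lam_obs = lam_emit * (1 + z) = 121.6 * (1 + 0.566) = 190.4256

190.4256 nm


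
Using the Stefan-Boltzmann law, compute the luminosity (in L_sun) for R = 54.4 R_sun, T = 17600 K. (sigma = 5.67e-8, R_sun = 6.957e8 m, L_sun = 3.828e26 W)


R = 54.4 * 6.957e8 m = 3.784608e+10 m. L = 4*pi*R^2*sigma*T^4 = 4*pi*(3.784608e+10)^2 * 5.67e-8 * 17600^4 = 9.79231556e+31 W. L/L_sun = 9.79231556e+31 / 3.828e26 = 255807.6165

255807.6165 L_sun


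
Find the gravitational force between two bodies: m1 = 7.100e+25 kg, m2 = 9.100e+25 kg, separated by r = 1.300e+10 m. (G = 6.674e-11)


F = G*m1*m2/r^2 = 6.674e-11 * 7.100e+25 * 9.100e+25 / (1.300e+10)^2 = 6.674e-11 * 6.461e+51 / 1.690e+20 = 2.552e+21

2.552e+21 N


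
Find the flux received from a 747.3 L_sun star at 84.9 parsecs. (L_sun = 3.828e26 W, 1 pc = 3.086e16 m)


F = L / (4*pi*d^2) = 2.861e+29 / (4*pi*(2.620e+18)^2) = 3.316e-09

3.316e-09 W/m^2


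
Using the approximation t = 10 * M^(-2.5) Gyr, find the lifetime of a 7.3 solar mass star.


t = 10 * M^(-2.5) = 10 * 7.3^(-2.5) = 0.0695

0.0695 Gyr


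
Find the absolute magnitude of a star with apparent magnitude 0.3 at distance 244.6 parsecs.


M = m - 5*log10(d) + 5 = 0.3 - 5*log10(244.6) + 5 = -6.6423

-6.6423


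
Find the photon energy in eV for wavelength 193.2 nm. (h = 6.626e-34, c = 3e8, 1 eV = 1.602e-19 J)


E = hc/lambda = 6.626e-34 * 3e8 / 1.932e-07 = 1.029e-18 J = 6.4225 eV

6.4225 eV


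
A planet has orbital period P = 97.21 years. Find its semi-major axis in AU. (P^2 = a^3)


a = P^(2/3) = 97.21^(2/3) = 21.1417

21.1417 AU


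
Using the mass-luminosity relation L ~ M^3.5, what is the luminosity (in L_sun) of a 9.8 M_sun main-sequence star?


L/L_sun = (M/M_sun)^3.5 = 9.8^3.5 = 2946.397

2946.397 L_sun


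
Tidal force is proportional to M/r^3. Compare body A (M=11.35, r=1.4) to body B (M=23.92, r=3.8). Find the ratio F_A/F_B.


Ratio = (M1/r1^3) / (M2/r2^3) = (11.35/1.4^3) / (23.92/3.8^3) = 9.4886

9.4886


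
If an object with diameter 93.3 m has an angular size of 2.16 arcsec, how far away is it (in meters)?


D = size / theta_rad, theta_rad = 2.16 * pi/(180*3600) = 1.047e-05, D = 8.909e+06

8.909e+06 m


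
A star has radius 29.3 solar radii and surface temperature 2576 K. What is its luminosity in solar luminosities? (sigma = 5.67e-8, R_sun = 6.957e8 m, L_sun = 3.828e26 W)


R = 29.3 * 6.957e8 m = 2.038401e+10 m. L = 4*pi*R^2*sigma*T^4 = 4*pi*(2.038401e+10)^2 * 5.67e-8 * 2576^4 = 1.303633779e+28 W. L/L_sun = 1.303633779e+28 / 3.828e26 = 34.0552

34.0552 L_sun


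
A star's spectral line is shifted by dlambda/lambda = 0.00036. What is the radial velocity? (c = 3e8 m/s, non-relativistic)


v = (dlambda/lambda) * c = 0.00036 * 3e8 = 108000.0

108000.0 m/s


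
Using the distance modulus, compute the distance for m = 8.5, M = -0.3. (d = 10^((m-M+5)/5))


d = 10^((m - M + 5)/5) = 10^((8.5 - -0.3 + 5)/5) = 575.4399

575.4399 pc


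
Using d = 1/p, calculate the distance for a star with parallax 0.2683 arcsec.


d = 1/p = 1/0.2683 = 3.7272

3.7272 pc


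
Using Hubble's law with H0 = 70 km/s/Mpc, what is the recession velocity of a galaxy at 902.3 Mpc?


v = H0 * d = 70 * 902.3 = 63161.0

63161.0 km/s


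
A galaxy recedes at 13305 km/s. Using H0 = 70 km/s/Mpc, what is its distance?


d = v / H0 = 13305 / 70 = 190.0714

190.0714 Mpc


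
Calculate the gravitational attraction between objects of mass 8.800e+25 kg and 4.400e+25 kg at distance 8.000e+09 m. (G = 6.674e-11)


F = G*m1*m2/r^2 = 6.674e-11 * 8.800e+25 * 4.400e+25 / (8.000e+09)^2 = 6.674e-11 * 3.872e+51 / 6.400e+19 = 4.038e+21

4.038e+21 N


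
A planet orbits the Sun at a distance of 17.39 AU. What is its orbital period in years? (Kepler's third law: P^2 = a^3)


P = a^(3/2) = 17.39^1.5 = 72.5186

72.5186 years


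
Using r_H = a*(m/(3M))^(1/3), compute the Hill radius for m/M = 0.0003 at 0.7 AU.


r_H = a * (m/3M)^(1/3) = 0.7 * (0.0003/3)^(1/3) = 0.0325

0.0325 AU


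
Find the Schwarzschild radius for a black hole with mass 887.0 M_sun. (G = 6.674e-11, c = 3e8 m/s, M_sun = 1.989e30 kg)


M = 887.0 * 1.989e30 kg = 1.764243e+33 kg. rs = 2GM/c^2 = 2 * 6.674e-11 * 1.764243e+33 / (3e8)^2 = 2.617e+06

2.617e+06 m


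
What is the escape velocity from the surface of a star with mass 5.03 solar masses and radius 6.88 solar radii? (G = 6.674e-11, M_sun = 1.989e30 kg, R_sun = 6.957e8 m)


M = 5.03 * 1.989e30 kg = 1.000467e+31 kg; R = 6.88 * 6.957e8 m = 4.786416e+09 m. v_esc = sqrt(2GM/R) = sqrt(2 * 6.674e-11 * 1.000467e+31 / 4.786416e+09) = 528207.1337

528207.1337 m/s


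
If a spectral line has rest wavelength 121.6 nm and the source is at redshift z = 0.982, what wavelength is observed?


lam_obs = lam_emit * (1 + z) = 121.6 * (1 + 0.982) = 241.0112

241.0112 nm


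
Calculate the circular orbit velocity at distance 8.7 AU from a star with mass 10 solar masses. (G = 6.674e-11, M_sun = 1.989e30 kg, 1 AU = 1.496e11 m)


v = sqrt(GM/r) = sqrt(6.674e-11 * 1.989e+31 / 1.302e+12) = 31936.3346

31936.3346 m/s


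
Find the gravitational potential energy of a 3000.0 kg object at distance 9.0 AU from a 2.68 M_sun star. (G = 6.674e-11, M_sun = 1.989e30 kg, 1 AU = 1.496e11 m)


M = 2.68 * 1.989e30 kg = 5.33052e+30 kg; r = 9.0 AU * 1.496e11 m/AU = 1.3464e+12 m. U = -GM*m/r = -(6.674e-11 * 5.33052e+30 * 3000.0) / 1.3464e+12 = -7.927e+11

-7.927e+11 J


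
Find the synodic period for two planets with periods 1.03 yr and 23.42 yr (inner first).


1/P_syn = |1/P1 - 1/P2| = |1/1.03 - 1/23.42| => P_syn = 1.0774

1.0774 years


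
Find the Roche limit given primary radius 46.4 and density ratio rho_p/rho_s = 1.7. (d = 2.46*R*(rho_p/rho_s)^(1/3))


d_Roche = 2.46 * 46.4 * 1.7^(1/3) = 136.2289

136.2289


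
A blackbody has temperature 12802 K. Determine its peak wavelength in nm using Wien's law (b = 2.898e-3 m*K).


lam_max = b / T = 2.898e-3 / 12802 = 2.264e-07 m = 226.3709 nm

226.3709 nm


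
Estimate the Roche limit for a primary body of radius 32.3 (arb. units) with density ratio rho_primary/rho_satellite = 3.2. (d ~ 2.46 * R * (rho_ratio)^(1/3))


d_Roche = 2.46 * 32.3 * 3.2^(1/3) = 117.0903

117.0903


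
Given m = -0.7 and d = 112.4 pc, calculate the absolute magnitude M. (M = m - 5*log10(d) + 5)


M = m - 5*log10(d) + 5 = -0.7 - 5*log10(112.4) + 5 = -5.9538

-5.9538


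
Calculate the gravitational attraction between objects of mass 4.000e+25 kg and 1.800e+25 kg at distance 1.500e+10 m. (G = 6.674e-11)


F = G*m1*m2/r^2 = 6.674e-11 * 4.000e+25 * 1.800e+25 / (1.500e+10)^2 = 6.674e-11 * 7.200e+50 / 2.250e+20 = 2.136e+20

2.136e+20 N


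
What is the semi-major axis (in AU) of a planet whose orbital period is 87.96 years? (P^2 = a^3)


a = P^(2/3) = 87.96^(2/3) = 19.7784

19.7784 AU


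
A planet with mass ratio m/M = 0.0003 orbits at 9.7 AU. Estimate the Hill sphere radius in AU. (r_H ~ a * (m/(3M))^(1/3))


r_H = a * (m/3M)^(1/3) = 9.7 * (0.0003/3)^(1/3) = 0.4502

0.4502 AU


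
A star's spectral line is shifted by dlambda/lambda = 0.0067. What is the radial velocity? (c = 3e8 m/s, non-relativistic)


v = (dlambda/lambda) * c = 0.0067 * 3e8 = 2.010e+06

2.010e+06 m/s


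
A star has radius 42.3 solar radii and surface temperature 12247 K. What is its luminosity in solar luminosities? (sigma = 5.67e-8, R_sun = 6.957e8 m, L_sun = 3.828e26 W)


R = 42.3 * 6.957e8 m = 2.942811e+10 m. L = 4*pi*R^2*sigma*T^4 = 4*pi*(2.942811e+10)^2 * 5.67e-8 * 12247^4 = 1.388150442e+31 W. L/L_sun = 1.388150442e+31 / 3.828e26 = 36263.0732

36263.0732 L_sun


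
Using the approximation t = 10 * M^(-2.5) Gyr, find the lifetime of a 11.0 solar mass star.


t = 10 * M^(-2.5) = 10 * 11.0^(-2.5) = 0.0249

0.0249 Gyr


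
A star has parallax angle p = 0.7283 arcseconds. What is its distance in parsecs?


d = 1/p = 1/0.7283 = 1.3731

1.3731 pc


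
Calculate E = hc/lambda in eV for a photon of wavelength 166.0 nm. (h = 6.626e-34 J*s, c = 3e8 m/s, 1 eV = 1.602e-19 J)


E = hc/lambda = 6.626e-34 * 3e8 / 1.660e-07 = 1.197e-18 J = 7.4748 eV

7.4748 eV


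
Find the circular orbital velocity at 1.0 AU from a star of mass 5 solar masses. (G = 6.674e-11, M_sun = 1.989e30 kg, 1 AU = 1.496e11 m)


v = sqrt(GM/r) = sqrt(6.674e-11 * 9.945e+30 / 1.496e+11) = 66608.5068

66608.5068 m/s
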